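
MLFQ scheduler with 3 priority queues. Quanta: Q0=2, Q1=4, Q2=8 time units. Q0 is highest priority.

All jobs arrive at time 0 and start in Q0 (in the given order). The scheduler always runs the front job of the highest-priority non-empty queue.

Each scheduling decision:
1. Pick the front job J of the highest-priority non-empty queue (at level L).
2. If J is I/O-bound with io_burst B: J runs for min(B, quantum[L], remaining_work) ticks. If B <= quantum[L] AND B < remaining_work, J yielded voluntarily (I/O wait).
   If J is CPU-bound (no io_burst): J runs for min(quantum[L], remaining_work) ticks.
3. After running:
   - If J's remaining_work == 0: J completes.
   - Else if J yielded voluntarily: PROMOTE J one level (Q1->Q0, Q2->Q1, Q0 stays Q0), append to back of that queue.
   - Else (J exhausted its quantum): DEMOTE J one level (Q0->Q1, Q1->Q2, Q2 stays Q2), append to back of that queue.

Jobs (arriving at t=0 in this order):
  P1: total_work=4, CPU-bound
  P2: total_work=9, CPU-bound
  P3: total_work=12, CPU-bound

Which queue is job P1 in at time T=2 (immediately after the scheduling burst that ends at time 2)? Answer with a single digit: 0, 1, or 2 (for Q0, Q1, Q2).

Answer: 1

Derivation:
t=0-2: P1@Q0 runs 2, rem=2, quantum used, demote→Q1. Q0=[P2,P3] Q1=[P1] Q2=[]
t=2-4: P2@Q0 runs 2, rem=7, quantum used, demote→Q1. Q0=[P3] Q1=[P1,P2] Q2=[]
t=4-6: P3@Q0 runs 2, rem=10, quantum used, demote→Q1. Q0=[] Q1=[P1,P2,P3] Q2=[]
t=6-8: P1@Q1 runs 2, rem=0, completes. Q0=[] Q1=[P2,P3] Q2=[]
t=8-12: P2@Q1 runs 4, rem=3, quantum used, demote→Q2. Q0=[] Q1=[P3] Q2=[P2]
t=12-16: P3@Q1 runs 4, rem=6, quantum used, demote→Q2. Q0=[] Q1=[] Q2=[P2,P3]
t=16-19: P2@Q2 runs 3, rem=0, completes. Q0=[] Q1=[] Q2=[P3]
t=19-25: P3@Q2 runs 6, rem=0, completes. Q0=[] Q1=[] Q2=[]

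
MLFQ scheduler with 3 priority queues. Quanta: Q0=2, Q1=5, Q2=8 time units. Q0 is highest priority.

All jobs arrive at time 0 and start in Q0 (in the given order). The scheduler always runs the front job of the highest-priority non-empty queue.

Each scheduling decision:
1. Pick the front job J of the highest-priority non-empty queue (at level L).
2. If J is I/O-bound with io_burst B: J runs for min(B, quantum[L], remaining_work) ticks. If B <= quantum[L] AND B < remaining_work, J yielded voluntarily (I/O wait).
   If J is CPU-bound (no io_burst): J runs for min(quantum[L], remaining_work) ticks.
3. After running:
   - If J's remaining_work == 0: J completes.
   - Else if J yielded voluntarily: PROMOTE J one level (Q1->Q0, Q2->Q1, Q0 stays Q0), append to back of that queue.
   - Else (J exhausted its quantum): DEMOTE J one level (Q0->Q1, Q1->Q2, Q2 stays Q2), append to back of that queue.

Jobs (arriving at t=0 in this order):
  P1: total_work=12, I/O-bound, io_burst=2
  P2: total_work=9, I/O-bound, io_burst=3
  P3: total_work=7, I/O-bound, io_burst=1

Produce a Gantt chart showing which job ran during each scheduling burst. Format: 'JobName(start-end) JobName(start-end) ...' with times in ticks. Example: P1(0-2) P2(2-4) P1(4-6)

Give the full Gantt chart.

t=0-2: P1@Q0 runs 2, rem=10, I/O yield, promote→Q0. Q0=[P2,P3,P1] Q1=[] Q2=[]
t=2-4: P2@Q0 runs 2, rem=7, quantum used, demote→Q1. Q0=[P3,P1] Q1=[P2] Q2=[]
t=4-5: P3@Q0 runs 1, rem=6, I/O yield, promote→Q0. Q0=[P1,P3] Q1=[P2] Q2=[]
t=5-7: P1@Q0 runs 2, rem=8, I/O yield, promote→Q0. Q0=[P3,P1] Q1=[P2] Q2=[]
t=7-8: P3@Q0 runs 1, rem=5, I/O yield, promote→Q0. Q0=[P1,P3] Q1=[P2] Q2=[]
t=8-10: P1@Q0 runs 2, rem=6, I/O yield, promote→Q0. Q0=[P3,P1] Q1=[P2] Q2=[]
t=10-11: P3@Q0 runs 1, rem=4, I/O yield, promote→Q0. Q0=[P1,P3] Q1=[P2] Q2=[]
t=11-13: P1@Q0 runs 2, rem=4, I/O yield, promote→Q0. Q0=[P3,P1] Q1=[P2] Q2=[]
t=13-14: P3@Q0 runs 1, rem=3, I/O yield, promote→Q0. Q0=[P1,P3] Q1=[P2] Q2=[]
t=14-16: P1@Q0 runs 2, rem=2, I/O yield, promote→Q0. Q0=[P3,P1] Q1=[P2] Q2=[]
t=16-17: P3@Q0 runs 1, rem=2, I/O yield, promote→Q0. Q0=[P1,P3] Q1=[P2] Q2=[]
t=17-19: P1@Q0 runs 2, rem=0, completes. Q0=[P3] Q1=[P2] Q2=[]
t=19-20: P3@Q0 runs 1, rem=1, I/O yield, promote→Q0. Q0=[P3] Q1=[P2] Q2=[]
t=20-21: P3@Q0 runs 1, rem=0, completes. Q0=[] Q1=[P2] Q2=[]
t=21-24: P2@Q1 runs 3, rem=4, I/O yield, promote→Q0. Q0=[P2] Q1=[] Q2=[]
t=24-26: P2@Q0 runs 2, rem=2, quantum used, demote→Q1. Q0=[] Q1=[P2] Q2=[]
t=26-28: P2@Q1 runs 2, rem=0, completes. Q0=[] Q1=[] Q2=[]

Answer: P1(0-2) P2(2-4) P3(4-5) P1(5-7) P3(7-8) P1(8-10) P3(10-11) P1(11-13) P3(13-14) P1(14-16) P3(16-17) P1(17-19) P3(19-20) P3(20-21) P2(21-24) P2(24-26) P2(26-28)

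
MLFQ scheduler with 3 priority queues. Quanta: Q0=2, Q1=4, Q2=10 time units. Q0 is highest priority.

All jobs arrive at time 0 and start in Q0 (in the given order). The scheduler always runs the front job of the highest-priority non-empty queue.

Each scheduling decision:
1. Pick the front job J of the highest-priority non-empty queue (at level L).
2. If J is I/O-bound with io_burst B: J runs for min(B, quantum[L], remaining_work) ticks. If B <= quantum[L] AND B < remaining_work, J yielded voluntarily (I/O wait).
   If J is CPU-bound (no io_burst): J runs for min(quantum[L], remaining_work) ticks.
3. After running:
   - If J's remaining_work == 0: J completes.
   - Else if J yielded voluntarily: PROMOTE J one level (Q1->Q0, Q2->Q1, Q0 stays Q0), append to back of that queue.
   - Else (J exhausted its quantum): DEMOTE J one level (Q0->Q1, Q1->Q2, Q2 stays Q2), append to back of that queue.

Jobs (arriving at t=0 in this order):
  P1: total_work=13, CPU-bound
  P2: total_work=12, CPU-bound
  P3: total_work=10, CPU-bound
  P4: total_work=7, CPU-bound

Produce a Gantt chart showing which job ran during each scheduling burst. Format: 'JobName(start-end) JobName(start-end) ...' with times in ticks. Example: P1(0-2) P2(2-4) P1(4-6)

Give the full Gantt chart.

Answer: P1(0-2) P2(2-4) P3(4-6) P4(6-8) P1(8-12) P2(12-16) P3(16-20) P4(20-24) P1(24-31) P2(31-37) P3(37-41) P4(41-42)

Derivation:
t=0-2: P1@Q0 runs 2, rem=11, quantum used, demote→Q1. Q0=[P2,P3,P4] Q1=[P1] Q2=[]
t=2-4: P2@Q0 runs 2, rem=10, quantum used, demote→Q1. Q0=[P3,P4] Q1=[P1,P2] Q2=[]
t=4-6: P3@Q0 runs 2, rem=8, quantum used, demote→Q1. Q0=[P4] Q1=[P1,P2,P3] Q2=[]
t=6-8: P4@Q0 runs 2, rem=5, quantum used, demote→Q1. Q0=[] Q1=[P1,P2,P3,P4] Q2=[]
t=8-12: P1@Q1 runs 4, rem=7, quantum used, demote→Q2. Q0=[] Q1=[P2,P3,P4] Q2=[P1]
t=12-16: P2@Q1 runs 4, rem=6, quantum used, demote→Q2. Q0=[] Q1=[P3,P4] Q2=[P1,P2]
t=16-20: P3@Q1 runs 4, rem=4, quantum used, demote→Q2. Q0=[] Q1=[P4] Q2=[P1,P2,P3]
t=20-24: P4@Q1 runs 4, rem=1, quantum used, demote→Q2. Q0=[] Q1=[] Q2=[P1,P2,P3,P4]
t=24-31: P1@Q2 runs 7, rem=0, completes. Q0=[] Q1=[] Q2=[P2,P3,P4]
t=31-37: P2@Q2 runs 6, rem=0, completes. Q0=[] Q1=[] Q2=[P3,P4]
t=37-41: P3@Q2 runs 4, rem=0, completes. Q0=[] Q1=[] Q2=[P4]
t=41-42: P4@Q2 runs 1, rem=0, completes. Q0=[] Q1=[] Q2=[]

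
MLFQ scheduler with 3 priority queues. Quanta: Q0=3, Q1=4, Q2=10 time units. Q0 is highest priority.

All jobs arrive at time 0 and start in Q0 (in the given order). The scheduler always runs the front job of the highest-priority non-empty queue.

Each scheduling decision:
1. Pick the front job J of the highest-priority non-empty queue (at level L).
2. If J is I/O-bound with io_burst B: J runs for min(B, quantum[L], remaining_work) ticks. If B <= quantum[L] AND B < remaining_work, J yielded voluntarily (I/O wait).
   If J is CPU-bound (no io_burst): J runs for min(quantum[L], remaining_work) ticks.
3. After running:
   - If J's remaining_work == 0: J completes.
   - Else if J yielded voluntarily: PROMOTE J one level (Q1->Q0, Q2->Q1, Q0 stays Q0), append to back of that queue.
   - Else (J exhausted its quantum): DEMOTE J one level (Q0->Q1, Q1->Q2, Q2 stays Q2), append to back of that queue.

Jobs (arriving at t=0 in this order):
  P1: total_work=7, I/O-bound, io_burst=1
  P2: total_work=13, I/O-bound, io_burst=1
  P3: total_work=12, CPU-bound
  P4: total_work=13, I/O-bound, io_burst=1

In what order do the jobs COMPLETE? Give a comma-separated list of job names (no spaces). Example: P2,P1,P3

t=0-1: P1@Q0 runs 1, rem=6, I/O yield, promote→Q0. Q0=[P2,P3,P4,P1] Q1=[] Q2=[]
t=1-2: P2@Q0 runs 1, rem=12, I/O yield, promote→Q0. Q0=[P3,P4,P1,P2] Q1=[] Q2=[]
t=2-5: P3@Q0 runs 3, rem=9, quantum used, demote→Q1. Q0=[P4,P1,P2] Q1=[P3] Q2=[]
t=5-6: P4@Q0 runs 1, rem=12, I/O yield, promote→Q0. Q0=[P1,P2,P4] Q1=[P3] Q2=[]
t=6-7: P1@Q0 runs 1, rem=5, I/O yield, promote→Q0. Q0=[P2,P4,P1] Q1=[P3] Q2=[]
t=7-8: P2@Q0 runs 1, rem=11, I/O yield, promote→Q0. Q0=[P4,P1,P2] Q1=[P3] Q2=[]
t=8-9: P4@Q0 runs 1, rem=11, I/O yield, promote→Q0. Q0=[P1,P2,P4] Q1=[P3] Q2=[]
t=9-10: P1@Q0 runs 1, rem=4, I/O yield, promote→Q0. Q0=[P2,P4,P1] Q1=[P3] Q2=[]
t=10-11: P2@Q0 runs 1, rem=10, I/O yield, promote→Q0. Q0=[P4,P1,P2] Q1=[P3] Q2=[]
t=11-12: P4@Q0 runs 1, rem=10, I/O yield, promote→Q0. Q0=[P1,P2,P4] Q1=[P3] Q2=[]
t=12-13: P1@Q0 runs 1, rem=3, I/O yield, promote→Q0. Q0=[P2,P4,P1] Q1=[P3] Q2=[]
t=13-14: P2@Q0 runs 1, rem=9, I/O yield, promote→Q0. Q0=[P4,P1,P2] Q1=[P3] Q2=[]
t=14-15: P4@Q0 runs 1, rem=9, I/O yield, promote→Q0. Q0=[P1,P2,P4] Q1=[P3] Q2=[]
t=15-16: P1@Q0 runs 1, rem=2, I/O yield, promote→Q0. Q0=[P2,P4,P1] Q1=[P3] Q2=[]
t=16-17: P2@Q0 runs 1, rem=8, I/O yield, promote→Q0. Q0=[P4,P1,P2] Q1=[P3] Q2=[]
t=17-18: P4@Q0 runs 1, rem=8, I/O yield, promote→Q0. Q0=[P1,P2,P4] Q1=[P3] Q2=[]
t=18-19: P1@Q0 runs 1, rem=1, I/O yield, promote→Q0. Q0=[P2,P4,P1] Q1=[P3] Q2=[]
t=19-20: P2@Q0 runs 1, rem=7, I/O yield, promote→Q0. Q0=[P4,P1,P2] Q1=[P3] Q2=[]
t=20-21: P4@Q0 runs 1, rem=7, I/O yield, promote→Q0. Q0=[P1,P2,P4] Q1=[P3] Q2=[]
t=21-22: P1@Q0 runs 1, rem=0, completes. Q0=[P2,P4] Q1=[P3] Q2=[]
t=22-23: P2@Q0 runs 1, rem=6, I/O yield, promote→Q0. Q0=[P4,P2] Q1=[P3] Q2=[]
t=23-24: P4@Q0 runs 1, rem=6, I/O yield, promote→Q0. Q0=[P2,P4] Q1=[P3] Q2=[]
t=24-25: P2@Q0 runs 1, rem=5, I/O yield, promote→Q0. Q0=[P4,P2] Q1=[P3] Q2=[]
t=25-26: P4@Q0 runs 1, rem=5, I/O yield, promote→Q0. Q0=[P2,P4] Q1=[P3] Q2=[]
t=26-27: P2@Q0 runs 1, rem=4, I/O yield, promote→Q0. Q0=[P4,P2] Q1=[P3] Q2=[]
t=27-28: P4@Q0 runs 1, rem=4, I/O yield, promote→Q0. Q0=[P2,P4] Q1=[P3] Q2=[]
t=28-29: P2@Q0 runs 1, rem=3, I/O yield, promote→Q0. Q0=[P4,P2] Q1=[P3] Q2=[]
t=29-30: P4@Q0 runs 1, rem=3, I/O yield, promote→Q0. Q0=[P2,P4] Q1=[P3] Q2=[]
t=30-31: P2@Q0 runs 1, rem=2, I/O yield, promote→Q0. Q0=[P4,P2] Q1=[P3] Q2=[]
t=31-32: P4@Q0 runs 1, rem=2, I/O yield, promote→Q0. Q0=[P2,P4] Q1=[P3] Q2=[]
t=32-33: P2@Q0 runs 1, rem=1, I/O yield, promote→Q0. Q0=[P4,P2] Q1=[P3] Q2=[]
t=33-34: P4@Q0 runs 1, rem=1, I/O yield, promote→Q0. Q0=[P2,P4] Q1=[P3] Q2=[]
t=34-35: P2@Q0 runs 1, rem=0, completes. Q0=[P4] Q1=[P3] Q2=[]
t=35-36: P4@Q0 runs 1, rem=0, completes. Q0=[] Q1=[P3] Q2=[]
t=36-40: P3@Q1 runs 4, rem=5, quantum used, demote→Q2. Q0=[] Q1=[] Q2=[P3]
t=40-45: P3@Q2 runs 5, rem=0, completes. Q0=[] Q1=[] Q2=[]

Answer: P1,P2,P4,P3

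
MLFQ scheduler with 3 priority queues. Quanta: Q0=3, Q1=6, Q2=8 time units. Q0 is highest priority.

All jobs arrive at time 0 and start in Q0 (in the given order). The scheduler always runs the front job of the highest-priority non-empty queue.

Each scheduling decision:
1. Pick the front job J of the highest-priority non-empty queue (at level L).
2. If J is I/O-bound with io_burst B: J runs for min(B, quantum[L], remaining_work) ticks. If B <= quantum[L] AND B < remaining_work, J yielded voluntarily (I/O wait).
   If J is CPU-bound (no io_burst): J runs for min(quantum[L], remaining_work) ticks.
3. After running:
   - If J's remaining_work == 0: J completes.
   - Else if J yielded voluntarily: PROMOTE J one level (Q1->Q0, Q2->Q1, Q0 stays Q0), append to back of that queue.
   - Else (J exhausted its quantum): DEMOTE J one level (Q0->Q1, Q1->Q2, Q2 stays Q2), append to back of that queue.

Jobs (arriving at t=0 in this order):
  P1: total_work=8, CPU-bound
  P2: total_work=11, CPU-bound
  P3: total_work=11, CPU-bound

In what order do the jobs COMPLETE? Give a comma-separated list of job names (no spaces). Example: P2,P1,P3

t=0-3: P1@Q0 runs 3, rem=5, quantum used, demote→Q1. Q0=[P2,P3] Q1=[P1] Q2=[]
t=3-6: P2@Q0 runs 3, rem=8, quantum used, demote→Q1. Q0=[P3] Q1=[P1,P2] Q2=[]
t=6-9: P3@Q0 runs 3, rem=8, quantum used, demote→Q1. Q0=[] Q1=[P1,P2,P3] Q2=[]
t=9-14: P1@Q1 runs 5, rem=0, completes. Q0=[] Q1=[P2,P3] Q2=[]
t=14-20: P2@Q1 runs 6, rem=2, quantum used, demote→Q2. Q0=[] Q1=[P3] Q2=[P2]
t=20-26: P3@Q1 runs 6, rem=2, quantum used, demote→Q2. Q0=[] Q1=[] Q2=[P2,P3]
t=26-28: P2@Q2 runs 2, rem=0, completes. Q0=[] Q1=[] Q2=[P3]
t=28-30: P3@Q2 runs 2, rem=0, completes. Q0=[] Q1=[] Q2=[]

Answer: P1,P2,P3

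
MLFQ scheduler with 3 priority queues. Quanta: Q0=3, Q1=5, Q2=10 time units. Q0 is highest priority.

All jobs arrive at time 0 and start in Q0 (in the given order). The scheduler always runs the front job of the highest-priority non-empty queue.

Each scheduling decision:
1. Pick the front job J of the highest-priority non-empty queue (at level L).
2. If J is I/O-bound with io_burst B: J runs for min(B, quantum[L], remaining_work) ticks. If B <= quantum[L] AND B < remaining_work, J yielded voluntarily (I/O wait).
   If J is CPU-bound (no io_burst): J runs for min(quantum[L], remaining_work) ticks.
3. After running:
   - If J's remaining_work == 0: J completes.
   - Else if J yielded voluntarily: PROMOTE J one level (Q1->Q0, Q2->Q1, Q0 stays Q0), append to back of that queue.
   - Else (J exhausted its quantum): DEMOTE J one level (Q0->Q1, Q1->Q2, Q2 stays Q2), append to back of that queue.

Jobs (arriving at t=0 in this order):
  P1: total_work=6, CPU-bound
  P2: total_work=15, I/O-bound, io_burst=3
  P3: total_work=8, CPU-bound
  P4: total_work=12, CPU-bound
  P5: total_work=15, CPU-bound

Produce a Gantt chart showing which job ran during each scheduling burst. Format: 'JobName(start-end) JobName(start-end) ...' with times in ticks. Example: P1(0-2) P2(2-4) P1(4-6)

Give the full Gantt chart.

t=0-3: P1@Q0 runs 3, rem=3, quantum used, demote→Q1. Q0=[P2,P3,P4,P5] Q1=[P1] Q2=[]
t=3-6: P2@Q0 runs 3, rem=12, I/O yield, promote→Q0. Q0=[P3,P4,P5,P2] Q1=[P1] Q2=[]
t=6-9: P3@Q0 runs 3, rem=5, quantum used, demote→Q1. Q0=[P4,P5,P2] Q1=[P1,P3] Q2=[]
t=9-12: P4@Q0 runs 3, rem=9, quantum used, demote→Q1. Q0=[P5,P2] Q1=[P1,P3,P4] Q2=[]
t=12-15: P5@Q0 runs 3, rem=12, quantum used, demote→Q1. Q0=[P2] Q1=[P1,P3,P4,P5] Q2=[]
t=15-18: P2@Q0 runs 3, rem=9, I/O yield, promote→Q0. Q0=[P2] Q1=[P1,P3,P4,P5] Q2=[]
t=18-21: P2@Q0 runs 3, rem=6, I/O yield, promote→Q0. Q0=[P2] Q1=[P1,P3,P4,P5] Q2=[]
t=21-24: P2@Q0 runs 3, rem=3, I/O yield, promote→Q0. Q0=[P2] Q1=[P1,P3,P4,P5] Q2=[]
t=24-27: P2@Q0 runs 3, rem=0, completes. Q0=[] Q1=[P1,P3,P4,P5] Q2=[]
t=27-30: P1@Q1 runs 3, rem=0, completes. Q0=[] Q1=[P3,P4,P5] Q2=[]
t=30-35: P3@Q1 runs 5, rem=0, completes. Q0=[] Q1=[P4,P5] Q2=[]
t=35-40: P4@Q1 runs 5, rem=4, quantum used, demote→Q2. Q0=[] Q1=[P5] Q2=[P4]
t=40-45: P5@Q1 runs 5, rem=7, quantum used, demote→Q2. Q0=[] Q1=[] Q2=[P4,P5]
t=45-49: P4@Q2 runs 4, rem=0, completes. Q0=[] Q1=[] Q2=[P5]
t=49-56: P5@Q2 runs 7, rem=0, completes. Q0=[] Q1=[] Q2=[]

Answer: P1(0-3) P2(3-6) P3(6-9) P4(9-12) P5(12-15) P2(15-18) P2(18-21) P2(21-24) P2(24-27) P1(27-30) P3(30-35) P4(35-40) P5(40-45) P4(45-49) P5(49-56)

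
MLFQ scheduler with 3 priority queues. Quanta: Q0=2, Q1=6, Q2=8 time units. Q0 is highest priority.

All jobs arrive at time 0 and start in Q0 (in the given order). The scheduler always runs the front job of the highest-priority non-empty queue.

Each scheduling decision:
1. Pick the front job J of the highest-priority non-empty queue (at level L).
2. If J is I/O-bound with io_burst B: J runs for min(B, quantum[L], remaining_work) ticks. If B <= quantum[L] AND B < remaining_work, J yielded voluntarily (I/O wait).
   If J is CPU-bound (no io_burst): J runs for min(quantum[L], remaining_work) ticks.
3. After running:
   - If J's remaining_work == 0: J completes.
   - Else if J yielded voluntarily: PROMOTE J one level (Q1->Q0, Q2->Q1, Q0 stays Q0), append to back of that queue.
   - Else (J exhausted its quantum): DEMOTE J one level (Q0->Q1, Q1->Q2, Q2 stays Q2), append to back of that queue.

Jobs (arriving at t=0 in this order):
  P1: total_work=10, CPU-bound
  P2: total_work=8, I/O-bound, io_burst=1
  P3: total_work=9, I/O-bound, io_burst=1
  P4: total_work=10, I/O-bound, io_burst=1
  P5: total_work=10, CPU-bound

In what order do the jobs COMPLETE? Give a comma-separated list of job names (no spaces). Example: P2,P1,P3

t=0-2: P1@Q0 runs 2, rem=8, quantum used, demote→Q1. Q0=[P2,P3,P4,P5] Q1=[P1] Q2=[]
t=2-3: P2@Q0 runs 1, rem=7, I/O yield, promote→Q0. Q0=[P3,P4,P5,P2] Q1=[P1] Q2=[]
t=3-4: P3@Q0 runs 1, rem=8, I/O yield, promote→Q0. Q0=[P4,P5,P2,P3] Q1=[P1] Q2=[]
t=4-5: P4@Q0 runs 1, rem=9, I/O yield, promote→Q0. Q0=[P5,P2,P3,P4] Q1=[P1] Q2=[]
t=5-7: P5@Q0 runs 2, rem=8, quantum used, demote→Q1. Q0=[P2,P3,P4] Q1=[P1,P5] Q2=[]
t=7-8: P2@Q0 runs 1, rem=6, I/O yield, promote→Q0. Q0=[P3,P4,P2] Q1=[P1,P5] Q2=[]
t=8-9: P3@Q0 runs 1, rem=7, I/O yield, promote→Q0. Q0=[P4,P2,P3] Q1=[P1,P5] Q2=[]
t=9-10: P4@Q0 runs 1, rem=8, I/O yield, promote→Q0. Q0=[P2,P3,P4] Q1=[P1,P5] Q2=[]
t=10-11: P2@Q0 runs 1, rem=5, I/O yield, promote→Q0. Q0=[P3,P4,P2] Q1=[P1,P5] Q2=[]
t=11-12: P3@Q0 runs 1, rem=6, I/O yield, promote→Q0. Q0=[P4,P2,P3] Q1=[P1,P5] Q2=[]
t=12-13: P4@Q0 runs 1, rem=7, I/O yield, promote→Q0. Q0=[P2,P3,P4] Q1=[P1,P5] Q2=[]
t=13-14: P2@Q0 runs 1, rem=4, I/O yield, promote→Q0. Q0=[P3,P4,P2] Q1=[P1,P5] Q2=[]
t=14-15: P3@Q0 runs 1, rem=5, I/O yield, promote→Q0. Q0=[P4,P2,P3] Q1=[P1,P5] Q2=[]
t=15-16: P4@Q0 runs 1, rem=6, I/O yield, promote→Q0. Q0=[P2,P3,P4] Q1=[P1,P5] Q2=[]
t=16-17: P2@Q0 runs 1, rem=3, I/O yield, promote→Q0. Q0=[P3,P4,P2] Q1=[P1,P5] Q2=[]
t=17-18: P3@Q0 runs 1, rem=4, I/O yield, promote→Q0. Q0=[P4,P2,P3] Q1=[P1,P5] Q2=[]
t=18-19: P4@Q0 runs 1, rem=5, I/O yield, promote→Q0. Q0=[P2,P3,P4] Q1=[P1,P5] Q2=[]
t=19-20: P2@Q0 runs 1, rem=2, I/O yield, promote→Q0. Q0=[P3,P4,P2] Q1=[P1,P5] Q2=[]
t=20-21: P3@Q0 runs 1, rem=3, I/O yield, promote→Q0. Q0=[P4,P2,P3] Q1=[P1,P5] Q2=[]
t=21-22: P4@Q0 runs 1, rem=4, I/O yield, promote→Q0. Q0=[P2,P3,P4] Q1=[P1,P5] Q2=[]
t=22-23: P2@Q0 runs 1, rem=1, I/O yield, promote→Q0. Q0=[P3,P4,P2] Q1=[P1,P5] Q2=[]
t=23-24: P3@Q0 runs 1, rem=2, I/O yield, promote→Q0. Q0=[P4,P2,P3] Q1=[P1,P5] Q2=[]
t=24-25: P4@Q0 runs 1, rem=3, I/O yield, promote→Q0. Q0=[P2,P3,P4] Q1=[P1,P5] Q2=[]
t=25-26: P2@Q0 runs 1, rem=0, completes. Q0=[P3,P4] Q1=[P1,P5] Q2=[]
t=26-27: P3@Q0 runs 1, rem=1, I/O yield, promote→Q0. Q0=[P4,P3] Q1=[P1,P5] Q2=[]
t=27-28: P4@Q0 runs 1, rem=2, I/O yield, promote→Q0. Q0=[P3,P4] Q1=[P1,P5] Q2=[]
t=28-29: P3@Q0 runs 1, rem=0, completes. Q0=[P4] Q1=[P1,P5] Q2=[]
t=29-30: P4@Q0 runs 1, rem=1, I/O yield, promote→Q0. Q0=[P4] Q1=[P1,P5] Q2=[]
t=30-31: P4@Q0 runs 1, rem=0, completes. Q0=[] Q1=[P1,P5] Q2=[]
t=31-37: P1@Q1 runs 6, rem=2, quantum used, demote→Q2. Q0=[] Q1=[P5] Q2=[P1]
t=37-43: P5@Q1 runs 6, rem=2, quantum used, demote→Q2. Q0=[] Q1=[] Q2=[P1,P5]
t=43-45: P1@Q2 runs 2, rem=0, completes. Q0=[] Q1=[] Q2=[P5]
t=45-47: P5@Q2 runs 2, rem=0, completes. Q0=[] Q1=[] Q2=[]

Answer: P2,P3,P4,P1,P5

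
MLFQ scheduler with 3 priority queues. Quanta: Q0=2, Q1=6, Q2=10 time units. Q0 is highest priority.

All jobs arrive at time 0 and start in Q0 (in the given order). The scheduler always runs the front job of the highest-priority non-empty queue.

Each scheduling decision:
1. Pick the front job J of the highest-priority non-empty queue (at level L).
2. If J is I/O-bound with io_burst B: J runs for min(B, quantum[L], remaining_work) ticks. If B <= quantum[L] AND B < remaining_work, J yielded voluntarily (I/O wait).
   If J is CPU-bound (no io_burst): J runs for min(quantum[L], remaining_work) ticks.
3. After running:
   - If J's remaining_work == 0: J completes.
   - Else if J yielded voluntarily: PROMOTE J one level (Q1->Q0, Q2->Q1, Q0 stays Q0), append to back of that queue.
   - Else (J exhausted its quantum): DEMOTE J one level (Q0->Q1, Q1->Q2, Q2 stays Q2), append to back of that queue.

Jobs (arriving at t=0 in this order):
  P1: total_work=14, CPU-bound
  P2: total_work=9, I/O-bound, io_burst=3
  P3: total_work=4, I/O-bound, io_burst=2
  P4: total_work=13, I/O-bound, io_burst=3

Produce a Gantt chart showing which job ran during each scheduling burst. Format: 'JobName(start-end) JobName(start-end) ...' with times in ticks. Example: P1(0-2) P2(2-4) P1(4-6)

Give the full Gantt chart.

t=0-2: P1@Q0 runs 2, rem=12, quantum used, demote→Q1. Q0=[P2,P3,P4] Q1=[P1] Q2=[]
t=2-4: P2@Q0 runs 2, rem=7, quantum used, demote→Q1. Q0=[P3,P4] Q1=[P1,P2] Q2=[]
t=4-6: P3@Q0 runs 2, rem=2, I/O yield, promote→Q0. Q0=[P4,P3] Q1=[P1,P2] Q2=[]
t=6-8: P4@Q0 runs 2, rem=11, quantum used, demote→Q1. Q0=[P3] Q1=[P1,P2,P4] Q2=[]
t=8-10: P3@Q0 runs 2, rem=0, completes. Q0=[] Q1=[P1,P2,P4] Q2=[]
t=10-16: P1@Q1 runs 6, rem=6, quantum used, demote→Q2. Q0=[] Q1=[P2,P4] Q2=[P1]
t=16-19: P2@Q1 runs 3, rem=4, I/O yield, promote→Q0. Q0=[P2] Q1=[P4] Q2=[P1]
t=19-21: P2@Q0 runs 2, rem=2, quantum used, demote→Q1. Q0=[] Q1=[P4,P2] Q2=[P1]
t=21-24: P4@Q1 runs 3, rem=8, I/O yield, promote→Q0. Q0=[P4] Q1=[P2] Q2=[P1]
t=24-26: P4@Q0 runs 2, rem=6, quantum used, demote→Q1. Q0=[] Q1=[P2,P4] Q2=[P1]
t=26-28: P2@Q1 runs 2, rem=0, completes. Q0=[] Q1=[P4] Q2=[P1]
t=28-31: P4@Q1 runs 3, rem=3, I/O yield, promote→Q0. Q0=[P4] Q1=[] Q2=[P1]
t=31-33: P4@Q0 runs 2, rem=1, quantum used, demote→Q1. Q0=[] Q1=[P4] Q2=[P1]
t=33-34: P4@Q1 runs 1, rem=0, completes. Q0=[] Q1=[] Q2=[P1]
t=34-40: P1@Q2 runs 6, rem=0, completes. Q0=[] Q1=[] Q2=[]

Answer: P1(0-2) P2(2-4) P3(4-6) P4(6-8) P3(8-10) P1(10-16) P2(16-19) P2(19-21) P4(21-24) P4(24-26) P2(26-28) P4(28-31) P4(31-33) P4(33-34) P1(34-40)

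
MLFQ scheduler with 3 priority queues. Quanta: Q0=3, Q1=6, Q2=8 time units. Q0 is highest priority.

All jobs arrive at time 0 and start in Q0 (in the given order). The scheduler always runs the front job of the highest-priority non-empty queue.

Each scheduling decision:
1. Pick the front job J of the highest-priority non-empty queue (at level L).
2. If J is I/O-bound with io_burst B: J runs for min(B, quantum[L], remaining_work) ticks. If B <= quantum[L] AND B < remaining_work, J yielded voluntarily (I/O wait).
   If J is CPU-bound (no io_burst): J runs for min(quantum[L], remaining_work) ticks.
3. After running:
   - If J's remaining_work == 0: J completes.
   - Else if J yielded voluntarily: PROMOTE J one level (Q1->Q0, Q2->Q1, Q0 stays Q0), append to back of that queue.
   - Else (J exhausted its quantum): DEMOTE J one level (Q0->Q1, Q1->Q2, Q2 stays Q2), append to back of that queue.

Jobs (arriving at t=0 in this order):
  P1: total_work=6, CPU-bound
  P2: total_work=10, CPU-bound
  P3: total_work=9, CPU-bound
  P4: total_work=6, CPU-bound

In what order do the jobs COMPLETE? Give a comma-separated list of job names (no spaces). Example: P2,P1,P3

Answer: P1,P3,P4,P2

Derivation:
t=0-3: P1@Q0 runs 3, rem=3, quantum used, demote→Q1. Q0=[P2,P3,P4] Q1=[P1] Q2=[]
t=3-6: P2@Q0 runs 3, rem=7, quantum used, demote→Q1. Q0=[P3,P4] Q1=[P1,P2] Q2=[]
t=6-9: P3@Q0 runs 3, rem=6, quantum used, demote→Q1. Q0=[P4] Q1=[P1,P2,P3] Q2=[]
t=9-12: P4@Q0 runs 3, rem=3, quantum used, demote→Q1. Q0=[] Q1=[P1,P2,P3,P4] Q2=[]
t=12-15: P1@Q1 runs 3, rem=0, completes. Q0=[] Q1=[P2,P3,P4] Q2=[]
t=15-21: P2@Q1 runs 6, rem=1, quantum used, demote→Q2. Q0=[] Q1=[P3,P4] Q2=[P2]
t=21-27: P3@Q1 runs 6, rem=0, completes. Q0=[] Q1=[P4] Q2=[P2]
t=27-30: P4@Q1 runs 3, rem=0, completes. Q0=[] Q1=[] Q2=[P2]
t=30-31: P2@Q2 runs 1, rem=0, completes. Q0=[] Q1=[] Q2=[]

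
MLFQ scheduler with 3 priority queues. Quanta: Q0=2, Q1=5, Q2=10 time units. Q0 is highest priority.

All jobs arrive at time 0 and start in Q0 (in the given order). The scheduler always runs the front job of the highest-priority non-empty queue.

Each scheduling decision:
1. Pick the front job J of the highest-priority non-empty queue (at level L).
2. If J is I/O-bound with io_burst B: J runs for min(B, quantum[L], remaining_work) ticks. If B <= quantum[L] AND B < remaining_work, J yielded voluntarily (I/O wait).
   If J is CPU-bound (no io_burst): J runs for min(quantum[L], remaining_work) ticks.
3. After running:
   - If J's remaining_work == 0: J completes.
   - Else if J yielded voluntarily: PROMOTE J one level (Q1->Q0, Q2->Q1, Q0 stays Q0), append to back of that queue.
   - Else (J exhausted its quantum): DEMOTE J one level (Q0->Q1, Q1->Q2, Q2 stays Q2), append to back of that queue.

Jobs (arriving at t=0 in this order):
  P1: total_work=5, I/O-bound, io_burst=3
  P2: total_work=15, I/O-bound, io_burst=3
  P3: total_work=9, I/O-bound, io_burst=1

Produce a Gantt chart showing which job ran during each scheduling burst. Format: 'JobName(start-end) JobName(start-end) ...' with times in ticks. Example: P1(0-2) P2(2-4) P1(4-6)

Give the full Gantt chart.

t=0-2: P1@Q0 runs 2, rem=3, quantum used, demote→Q1. Q0=[P2,P3] Q1=[P1] Q2=[]
t=2-4: P2@Q0 runs 2, rem=13, quantum used, demote→Q1. Q0=[P3] Q1=[P1,P2] Q2=[]
t=4-5: P3@Q0 runs 1, rem=8, I/O yield, promote→Q0. Q0=[P3] Q1=[P1,P2] Q2=[]
t=5-6: P3@Q0 runs 1, rem=7, I/O yield, promote→Q0. Q0=[P3] Q1=[P1,P2] Q2=[]
t=6-7: P3@Q0 runs 1, rem=6, I/O yield, promote→Q0. Q0=[P3] Q1=[P1,P2] Q2=[]
t=7-8: P3@Q0 runs 1, rem=5, I/O yield, promote→Q0. Q0=[P3] Q1=[P1,P2] Q2=[]
t=8-9: P3@Q0 runs 1, rem=4, I/O yield, promote→Q0. Q0=[P3] Q1=[P1,P2] Q2=[]
t=9-10: P3@Q0 runs 1, rem=3, I/O yield, promote→Q0. Q0=[P3] Q1=[P1,P2] Q2=[]
t=10-11: P3@Q0 runs 1, rem=2, I/O yield, promote→Q0. Q0=[P3] Q1=[P1,P2] Q2=[]
t=11-12: P3@Q0 runs 1, rem=1, I/O yield, promote→Q0. Q0=[P3] Q1=[P1,P2] Q2=[]
t=12-13: P3@Q0 runs 1, rem=0, completes. Q0=[] Q1=[P1,P2] Q2=[]
t=13-16: P1@Q1 runs 3, rem=0, completes. Q0=[] Q1=[P2] Q2=[]
t=16-19: P2@Q1 runs 3, rem=10, I/O yield, promote→Q0. Q0=[P2] Q1=[] Q2=[]
t=19-21: P2@Q0 runs 2, rem=8, quantum used, demote→Q1. Q0=[] Q1=[P2] Q2=[]
t=21-24: P2@Q1 runs 3, rem=5, I/O yield, promote→Q0. Q0=[P2] Q1=[] Q2=[]
t=24-26: P2@Q0 runs 2, rem=3, quantum used, demote→Q1. Q0=[] Q1=[P2] Q2=[]
t=26-29: P2@Q1 runs 3, rem=0, completes. Q0=[] Q1=[] Q2=[]

Answer: P1(0-2) P2(2-4) P3(4-5) P3(5-6) P3(6-7) P3(7-8) P3(8-9) P3(9-10) P3(10-11) P3(11-12) P3(12-13) P1(13-16) P2(16-19) P2(19-21) P2(21-24) P2(24-26) P2(26-29)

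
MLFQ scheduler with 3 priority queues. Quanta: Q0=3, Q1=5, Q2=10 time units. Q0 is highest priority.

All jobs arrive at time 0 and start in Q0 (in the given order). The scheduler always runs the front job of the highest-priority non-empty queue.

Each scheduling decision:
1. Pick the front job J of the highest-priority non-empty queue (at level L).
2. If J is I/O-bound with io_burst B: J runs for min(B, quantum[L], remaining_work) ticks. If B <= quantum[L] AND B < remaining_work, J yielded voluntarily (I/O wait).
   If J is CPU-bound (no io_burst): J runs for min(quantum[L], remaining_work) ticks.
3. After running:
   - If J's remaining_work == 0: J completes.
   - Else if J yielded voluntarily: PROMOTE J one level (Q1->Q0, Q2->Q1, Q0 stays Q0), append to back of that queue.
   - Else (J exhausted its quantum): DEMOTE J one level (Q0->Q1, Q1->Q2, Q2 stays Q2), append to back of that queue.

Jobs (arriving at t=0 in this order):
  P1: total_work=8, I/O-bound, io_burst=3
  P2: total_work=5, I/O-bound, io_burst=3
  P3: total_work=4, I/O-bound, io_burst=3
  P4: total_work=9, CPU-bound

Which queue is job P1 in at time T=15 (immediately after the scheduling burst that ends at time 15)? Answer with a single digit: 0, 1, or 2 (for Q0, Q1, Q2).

t=0-3: P1@Q0 runs 3, rem=5, I/O yield, promote→Q0. Q0=[P2,P3,P4,P1] Q1=[] Q2=[]
t=3-6: P2@Q0 runs 3, rem=2, I/O yield, promote→Q0. Q0=[P3,P4,P1,P2] Q1=[] Q2=[]
t=6-9: P3@Q0 runs 3, rem=1, I/O yield, promote→Q0. Q0=[P4,P1,P2,P3] Q1=[] Q2=[]
t=9-12: P4@Q0 runs 3, rem=6, quantum used, demote→Q1. Q0=[P1,P2,P3] Q1=[P4] Q2=[]
t=12-15: P1@Q0 runs 3, rem=2, I/O yield, promote→Q0. Q0=[P2,P3,P1] Q1=[P4] Q2=[]
t=15-17: P2@Q0 runs 2, rem=0, completes. Q0=[P3,P1] Q1=[P4] Q2=[]
t=17-18: P3@Q0 runs 1, rem=0, completes. Q0=[P1] Q1=[P4] Q2=[]
t=18-20: P1@Q0 runs 2, rem=0, completes. Q0=[] Q1=[P4] Q2=[]
t=20-25: P4@Q1 runs 5, rem=1, quantum used, demote→Q2. Q0=[] Q1=[] Q2=[P4]
t=25-26: P4@Q2 runs 1, rem=0, completes. Q0=[] Q1=[] Q2=[]

Answer: 0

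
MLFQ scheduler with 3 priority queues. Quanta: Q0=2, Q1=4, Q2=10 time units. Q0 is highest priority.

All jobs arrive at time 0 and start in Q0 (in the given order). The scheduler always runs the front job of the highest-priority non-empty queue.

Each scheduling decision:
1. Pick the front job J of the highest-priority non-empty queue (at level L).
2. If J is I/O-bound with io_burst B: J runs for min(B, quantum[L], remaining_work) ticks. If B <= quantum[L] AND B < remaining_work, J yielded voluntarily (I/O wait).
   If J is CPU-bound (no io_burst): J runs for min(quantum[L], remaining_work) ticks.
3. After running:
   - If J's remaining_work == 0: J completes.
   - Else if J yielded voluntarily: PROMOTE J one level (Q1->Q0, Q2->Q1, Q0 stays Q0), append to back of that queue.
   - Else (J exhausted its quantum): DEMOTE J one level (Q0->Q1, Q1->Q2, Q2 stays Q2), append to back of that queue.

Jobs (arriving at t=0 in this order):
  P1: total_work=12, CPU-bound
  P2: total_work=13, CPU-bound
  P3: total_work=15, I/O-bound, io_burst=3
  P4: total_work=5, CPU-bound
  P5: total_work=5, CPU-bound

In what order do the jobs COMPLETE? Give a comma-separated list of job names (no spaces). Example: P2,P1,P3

t=0-2: P1@Q0 runs 2, rem=10, quantum used, demote→Q1. Q0=[P2,P3,P4,P5] Q1=[P1] Q2=[]
t=2-4: P2@Q0 runs 2, rem=11, quantum used, demote→Q1. Q0=[P3,P4,P5] Q1=[P1,P2] Q2=[]
t=4-6: P3@Q0 runs 2, rem=13, quantum used, demote→Q1. Q0=[P4,P5] Q1=[P1,P2,P3] Q2=[]
t=6-8: P4@Q0 runs 2, rem=3, quantum used, demote→Q1. Q0=[P5] Q1=[P1,P2,P3,P4] Q2=[]
t=8-10: P5@Q0 runs 2, rem=3, quantum used, demote→Q1. Q0=[] Q1=[P1,P2,P3,P4,P5] Q2=[]
t=10-14: P1@Q1 runs 4, rem=6, quantum used, demote→Q2. Q0=[] Q1=[P2,P3,P4,P5] Q2=[P1]
t=14-18: P2@Q1 runs 4, rem=7, quantum used, demote→Q2. Q0=[] Q1=[P3,P4,P5] Q2=[P1,P2]
t=18-21: P3@Q1 runs 3, rem=10, I/O yield, promote→Q0. Q0=[P3] Q1=[P4,P5] Q2=[P1,P2]
t=21-23: P3@Q0 runs 2, rem=8, quantum used, demote→Q1. Q0=[] Q1=[P4,P5,P3] Q2=[P1,P2]
t=23-26: P4@Q1 runs 3, rem=0, completes. Q0=[] Q1=[P5,P3] Q2=[P1,P2]
t=26-29: P5@Q1 runs 3, rem=0, completes. Q0=[] Q1=[P3] Q2=[P1,P2]
t=29-32: P3@Q1 runs 3, rem=5, I/O yield, promote→Q0. Q0=[P3] Q1=[] Q2=[P1,P2]
t=32-34: P3@Q0 runs 2, rem=3, quantum used, demote→Q1. Q0=[] Q1=[P3] Q2=[P1,P2]
t=34-37: P3@Q1 runs 3, rem=0, completes. Q0=[] Q1=[] Q2=[P1,P2]
t=37-43: P1@Q2 runs 6, rem=0, completes. Q0=[] Q1=[] Q2=[P2]
t=43-50: P2@Q2 runs 7, rem=0, completes. Q0=[] Q1=[] Q2=[]

Answer: P4,P5,P3,P1,P2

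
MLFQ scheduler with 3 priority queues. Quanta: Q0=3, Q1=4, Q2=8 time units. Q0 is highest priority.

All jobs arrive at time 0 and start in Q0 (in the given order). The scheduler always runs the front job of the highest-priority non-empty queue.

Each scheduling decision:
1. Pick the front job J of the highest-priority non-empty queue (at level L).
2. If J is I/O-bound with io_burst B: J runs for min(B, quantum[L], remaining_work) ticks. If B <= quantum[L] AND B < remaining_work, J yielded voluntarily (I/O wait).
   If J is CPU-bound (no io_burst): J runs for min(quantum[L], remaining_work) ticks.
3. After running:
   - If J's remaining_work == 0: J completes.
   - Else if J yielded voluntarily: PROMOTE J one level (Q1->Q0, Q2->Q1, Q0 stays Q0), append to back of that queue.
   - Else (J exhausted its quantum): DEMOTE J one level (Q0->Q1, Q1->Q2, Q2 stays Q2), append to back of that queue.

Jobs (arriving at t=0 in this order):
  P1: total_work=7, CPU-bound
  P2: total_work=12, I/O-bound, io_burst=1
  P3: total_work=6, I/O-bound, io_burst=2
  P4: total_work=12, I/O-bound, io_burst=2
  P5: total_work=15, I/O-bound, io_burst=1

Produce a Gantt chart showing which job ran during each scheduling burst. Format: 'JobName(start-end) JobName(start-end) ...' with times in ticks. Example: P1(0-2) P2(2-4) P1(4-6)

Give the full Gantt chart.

Answer: P1(0-3) P2(3-4) P3(4-6) P4(6-8) P5(8-9) P2(9-10) P3(10-12) P4(12-14) P5(14-15) P2(15-16) P3(16-18) P4(18-20) P5(20-21) P2(21-22) P4(22-24) P5(24-25) P2(25-26) P4(26-28) P5(28-29) P2(29-30) P4(30-32) P5(32-33) P2(33-34) P5(34-35) P2(35-36) P5(36-37) P2(37-38) P5(38-39) P2(39-40) P5(40-41) P2(41-42) P5(42-43) P2(43-44) P5(44-45) P5(45-46) P5(46-47) P5(47-48) P1(48-52)

Derivation:
t=0-3: P1@Q0 runs 3, rem=4, quantum used, demote→Q1. Q0=[P2,P3,P4,P5] Q1=[P1] Q2=[]
t=3-4: P2@Q0 runs 1, rem=11, I/O yield, promote→Q0. Q0=[P3,P4,P5,P2] Q1=[P1] Q2=[]
t=4-6: P3@Q0 runs 2, rem=4, I/O yield, promote→Q0. Q0=[P4,P5,P2,P3] Q1=[P1] Q2=[]
t=6-8: P4@Q0 runs 2, rem=10, I/O yield, promote→Q0. Q0=[P5,P2,P3,P4] Q1=[P1] Q2=[]
t=8-9: P5@Q0 runs 1, rem=14, I/O yield, promote→Q0. Q0=[P2,P3,P4,P5] Q1=[P1] Q2=[]
t=9-10: P2@Q0 runs 1, rem=10, I/O yield, promote→Q0. Q0=[P3,P4,P5,P2] Q1=[P1] Q2=[]
t=10-12: P3@Q0 runs 2, rem=2, I/O yield, promote→Q0. Q0=[P4,P5,P2,P3] Q1=[P1] Q2=[]
t=12-14: P4@Q0 runs 2, rem=8, I/O yield, promote→Q0. Q0=[P5,P2,P3,P4] Q1=[P1] Q2=[]
t=14-15: P5@Q0 runs 1, rem=13, I/O yield, promote→Q0. Q0=[P2,P3,P4,P5] Q1=[P1] Q2=[]
t=15-16: P2@Q0 runs 1, rem=9, I/O yield, promote→Q0. Q0=[P3,P4,P5,P2] Q1=[P1] Q2=[]
t=16-18: P3@Q0 runs 2, rem=0, completes. Q0=[P4,P5,P2] Q1=[P1] Q2=[]
t=18-20: P4@Q0 runs 2, rem=6, I/O yield, promote→Q0. Q0=[P5,P2,P4] Q1=[P1] Q2=[]
t=20-21: P5@Q0 runs 1, rem=12, I/O yield, promote→Q0. Q0=[P2,P4,P5] Q1=[P1] Q2=[]
t=21-22: P2@Q0 runs 1, rem=8, I/O yield, promote→Q0. Q0=[P4,P5,P2] Q1=[P1] Q2=[]
t=22-24: P4@Q0 runs 2, rem=4, I/O yield, promote→Q0. Q0=[P5,P2,P4] Q1=[P1] Q2=[]
t=24-25: P5@Q0 runs 1, rem=11, I/O yield, promote→Q0. Q0=[P2,P4,P5] Q1=[P1] Q2=[]
t=25-26: P2@Q0 runs 1, rem=7, I/O yield, promote→Q0. Q0=[P4,P5,P2] Q1=[P1] Q2=[]
t=26-28: P4@Q0 runs 2, rem=2, I/O yield, promote→Q0. Q0=[P5,P2,P4] Q1=[P1] Q2=[]
t=28-29: P5@Q0 runs 1, rem=10, I/O yield, promote→Q0. Q0=[P2,P4,P5] Q1=[P1] Q2=[]
t=29-30: P2@Q0 runs 1, rem=6, I/O yield, promote→Q0. Q0=[P4,P5,P2] Q1=[P1] Q2=[]
t=30-32: P4@Q0 runs 2, rem=0, completes. Q0=[P5,P2] Q1=[P1] Q2=[]
t=32-33: P5@Q0 runs 1, rem=9, I/O yield, promote→Q0. Q0=[P2,P5] Q1=[P1] Q2=[]
t=33-34: P2@Q0 runs 1, rem=5, I/O yield, promote→Q0. Q0=[P5,P2] Q1=[P1] Q2=[]
t=34-35: P5@Q0 runs 1, rem=8, I/O yield, promote→Q0. Q0=[P2,P5] Q1=[P1] Q2=[]
t=35-36: P2@Q0 runs 1, rem=4, I/O yield, promote→Q0. Q0=[P5,P2] Q1=[P1] Q2=[]
t=36-37: P5@Q0 runs 1, rem=7, I/O yield, promote→Q0. Q0=[P2,P5] Q1=[P1] Q2=[]
t=37-38: P2@Q0 runs 1, rem=3, I/O yield, promote→Q0. Q0=[P5,P2] Q1=[P1] Q2=[]
t=38-39: P5@Q0 runs 1, rem=6, I/O yield, promote→Q0. Q0=[P2,P5] Q1=[P1] Q2=[]
t=39-40: P2@Q0 runs 1, rem=2, I/O yield, promote→Q0. Q0=[P5,P2] Q1=[P1] Q2=[]
t=40-41: P5@Q0 runs 1, rem=5, I/O yield, promote→Q0. Q0=[P2,P5] Q1=[P1] Q2=[]
t=41-42: P2@Q0 runs 1, rem=1, I/O yield, promote→Q0. Q0=[P5,P2] Q1=[P1] Q2=[]
t=42-43: P5@Q0 runs 1, rem=4, I/O yield, promote→Q0. Q0=[P2,P5] Q1=[P1] Q2=[]
t=43-44: P2@Q0 runs 1, rem=0, completes. Q0=[P5] Q1=[P1] Q2=[]
t=44-45: P5@Q0 runs 1, rem=3, I/O yield, promote→Q0. Q0=[P5] Q1=[P1] Q2=[]
t=45-46: P5@Q0 runs 1, rem=2, I/O yield, promote→Q0. Q0=[P5] Q1=[P1] Q2=[]
t=46-47: P5@Q0 runs 1, rem=1, I/O yield, promote→Q0. Q0=[P5] Q1=[P1] Q2=[]
t=47-48: P5@Q0 runs 1, rem=0, completes. Q0=[] Q1=[P1] Q2=[]
t=48-52: P1@Q1 runs 4, rem=0, completes. Q0=[] Q1=[] Q2=[]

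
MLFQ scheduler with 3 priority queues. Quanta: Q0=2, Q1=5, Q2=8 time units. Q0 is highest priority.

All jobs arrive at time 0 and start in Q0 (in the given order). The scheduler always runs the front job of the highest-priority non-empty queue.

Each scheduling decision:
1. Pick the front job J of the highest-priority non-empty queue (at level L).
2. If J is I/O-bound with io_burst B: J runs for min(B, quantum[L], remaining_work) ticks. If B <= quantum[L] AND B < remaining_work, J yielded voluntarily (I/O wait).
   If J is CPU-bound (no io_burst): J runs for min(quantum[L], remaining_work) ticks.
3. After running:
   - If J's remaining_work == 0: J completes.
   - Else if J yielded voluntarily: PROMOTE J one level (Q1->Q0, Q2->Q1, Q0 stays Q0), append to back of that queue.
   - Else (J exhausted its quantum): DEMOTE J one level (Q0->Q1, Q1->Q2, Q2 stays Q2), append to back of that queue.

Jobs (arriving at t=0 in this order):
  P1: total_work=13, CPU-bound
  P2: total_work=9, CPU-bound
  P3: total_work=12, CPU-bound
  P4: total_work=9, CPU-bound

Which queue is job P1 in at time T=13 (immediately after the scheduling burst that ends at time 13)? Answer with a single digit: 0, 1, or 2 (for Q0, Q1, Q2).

t=0-2: P1@Q0 runs 2, rem=11, quantum used, demote→Q1. Q0=[P2,P3,P4] Q1=[P1] Q2=[]
t=2-4: P2@Q0 runs 2, rem=7, quantum used, demote→Q1. Q0=[P3,P4] Q1=[P1,P2] Q2=[]
t=4-6: P3@Q0 runs 2, rem=10, quantum used, demote→Q1. Q0=[P4] Q1=[P1,P2,P3] Q2=[]
t=6-8: P4@Q0 runs 2, rem=7, quantum used, demote→Q1. Q0=[] Q1=[P1,P2,P3,P4] Q2=[]
t=8-13: P1@Q1 runs 5, rem=6, quantum used, demote→Q2. Q0=[] Q1=[P2,P3,P4] Q2=[P1]
t=13-18: P2@Q1 runs 5, rem=2, quantum used, demote→Q2. Q0=[] Q1=[P3,P4] Q2=[P1,P2]
t=18-23: P3@Q1 runs 5, rem=5, quantum used, demote→Q2. Q0=[] Q1=[P4] Q2=[P1,P2,P3]
t=23-28: P4@Q1 runs 5, rem=2, quantum used, demote→Q2. Q0=[] Q1=[] Q2=[P1,P2,P3,P4]
t=28-34: P1@Q2 runs 6, rem=0, completes. Q0=[] Q1=[] Q2=[P2,P3,P4]
t=34-36: P2@Q2 runs 2, rem=0, completes. Q0=[] Q1=[] Q2=[P3,P4]
t=36-41: P3@Q2 runs 5, rem=0, completes. Q0=[] Q1=[] Q2=[P4]
t=41-43: P4@Q2 runs 2, rem=0, completes. Q0=[] Q1=[] Q2=[]

Answer: 2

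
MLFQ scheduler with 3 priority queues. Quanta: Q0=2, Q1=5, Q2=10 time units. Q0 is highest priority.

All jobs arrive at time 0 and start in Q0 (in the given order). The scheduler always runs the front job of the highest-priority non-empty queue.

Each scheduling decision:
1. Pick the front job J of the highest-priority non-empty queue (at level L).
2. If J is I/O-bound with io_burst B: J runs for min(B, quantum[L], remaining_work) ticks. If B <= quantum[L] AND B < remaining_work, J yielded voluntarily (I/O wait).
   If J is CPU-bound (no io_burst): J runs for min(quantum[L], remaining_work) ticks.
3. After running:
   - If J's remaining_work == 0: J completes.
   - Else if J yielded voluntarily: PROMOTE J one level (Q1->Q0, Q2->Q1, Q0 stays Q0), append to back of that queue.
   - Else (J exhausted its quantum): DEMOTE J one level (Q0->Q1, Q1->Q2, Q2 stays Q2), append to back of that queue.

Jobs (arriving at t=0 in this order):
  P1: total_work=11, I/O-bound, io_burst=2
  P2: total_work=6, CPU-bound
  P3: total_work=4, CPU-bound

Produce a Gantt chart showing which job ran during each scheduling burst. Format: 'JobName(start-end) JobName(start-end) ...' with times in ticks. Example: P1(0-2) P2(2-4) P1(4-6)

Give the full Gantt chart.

t=0-2: P1@Q0 runs 2, rem=9, I/O yield, promote→Q0. Q0=[P2,P3,P1] Q1=[] Q2=[]
t=2-4: P2@Q0 runs 2, rem=4, quantum used, demote→Q1. Q0=[P3,P1] Q1=[P2] Q2=[]
t=4-6: P3@Q0 runs 2, rem=2, quantum used, demote→Q1. Q0=[P1] Q1=[P2,P3] Q2=[]
t=6-8: P1@Q0 runs 2, rem=7, I/O yield, promote→Q0. Q0=[P1] Q1=[P2,P3] Q2=[]
t=8-10: P1@Q0 runs 2, rem=5, I/O yield, promote→Q0. Q0=[P1] Q1=[P2,P3] Q2=[]
t=10-12: P1@Q0 runs 2, rem=3, I/O yield, promote→Q0. Q0=[P1] Q1=[P2,P3] Q2=[]
t=12-14: P1@Q0 runs 2, rem=1, I/O yield, promote→Q0. Q0=[P1] Q1=[P2,P3] Q2=[]
t=14-15: P1@Q0 runs 1, rem=0, completes. Q0=[] Q1=[P2,P3] Q2=[]
t=15-19: P2@Q1 runs 4, rem=0, completes. Q0=[] Q1=[P3] Q2=[]
t=19-21: P3@Q1 runs 2, rem=0, completes. Q0=[] Q1=[] Q2=[]

Answer: P1(0-2) P2(2-4) P3(4-6) P1(6-8) P1(8-10) P1(10-12) P1(12-14) P1(14-15) P2(15-19) P3(19-21)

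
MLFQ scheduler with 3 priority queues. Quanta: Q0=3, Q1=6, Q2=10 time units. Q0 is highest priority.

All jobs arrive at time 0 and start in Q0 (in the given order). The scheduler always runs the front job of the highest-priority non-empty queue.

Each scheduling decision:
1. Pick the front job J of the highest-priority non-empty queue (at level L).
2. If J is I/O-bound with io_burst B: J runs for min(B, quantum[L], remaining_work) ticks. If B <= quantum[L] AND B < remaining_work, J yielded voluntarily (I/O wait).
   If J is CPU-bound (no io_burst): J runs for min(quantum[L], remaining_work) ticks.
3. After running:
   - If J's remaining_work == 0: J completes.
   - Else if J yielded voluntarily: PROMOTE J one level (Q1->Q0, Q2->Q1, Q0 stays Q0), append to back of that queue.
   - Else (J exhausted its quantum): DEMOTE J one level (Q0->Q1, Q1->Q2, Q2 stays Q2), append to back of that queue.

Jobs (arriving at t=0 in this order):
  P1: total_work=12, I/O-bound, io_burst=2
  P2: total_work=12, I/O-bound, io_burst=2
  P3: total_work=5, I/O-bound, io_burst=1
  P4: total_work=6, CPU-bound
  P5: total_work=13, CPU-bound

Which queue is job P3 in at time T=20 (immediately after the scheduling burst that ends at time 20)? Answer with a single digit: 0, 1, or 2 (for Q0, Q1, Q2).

Answer: 0

Derivation:
t=0-2: P1@Q0 runs 2, rem=10, I/O yield, promote→Q0. Q0=[P2,P3,P4,P5,P1] Q1=[] Q2=[]
t=2-4: P2@Q0 runs 2, rem=10, I/O yield, promote→Q0. Q0=[P3,P4,P5,P1,P2] Q1=[] Q2=[]
t=4-5: P3@Q0 runs 1, rem=4, I/O yield, promote→Q0. Q0=[P4,P5,P1,P2,P3] Q1=[] Q2=[]
t=5-8: P4@Q0 runs 3, rem=3, quantum used, demote→Q1. Q0=[P5,P1,P2,P3] Q1=[P4] Q2=[]
t=8-11: P5@Q0 runs 3, rem=10, quantum used, demote→Q1. Q0=[P1,P2,P3] Q1=[P4,P5] Q2=[]
t=11-13: P1@Q0 runs 2, rem=8, I/O yield, promote→Q0. Q0=[P2,P3,P1] Q1=[P4,P5] Q2=[]
t=13-15: P2@Q0 runs 2, rem=8, I/O yield, promote→Q0. Q0=[P3,P1,P2] Q1=[P4,P5] Q2=[]
t=15-16: P3@Q0 runs 1, rem=3, I/O yield, promote→Q0. Q0=[P1,P2,P3] Q1=[P4,P5] Q2=[]
t=16-18: P1@Q0 runs 2, rem=6, I/O yield, promote→Q0. Q0=[P2,P3,P1] Q1=[P4,P5] Q2=[]
t=18-20: P2@Q0 runs 2, rem=6, I/O yield, promote→Q0. Q0=[P3,P1,P2] Q1=[P4,P5] Q2=[]
t=20-21: P3@Q0 runs 1, rem=2, I/O yield, promote→Q0. Q0=[P1,P2,P3] Q1=[P4,P5] Q2=[]
t=21-23: P1@Q0 runs 2, rem=4, I/O yield, promote→Q0. Q0=[P2,P3,P1] Q1=[P4,P5] Q2=[]
t=23-25: P2@Q0 runs 2, rem=4, I/O yield, promote→Q0. Q0=[P3,P1,P2] Q1=[P4,P5] Q2=[]
t=25-26: P3@Q0 runs 1, rem=1, I/O yield, promote→Q0. Q0=[P1,P2,P3] Q1=[P4,P5] Q2=[]
t=26-28: P1@Q0 runs 2, rem=2, I/O yield, promote→Q0. Q0=[P2,P3,P1] Q1=[P4,P5] Q2=[]
t=28-30: P2@Q0 runs 2, rem=2, I/O yield, promote→Q0. Q0=[P3,P1,P2] Q1=[P4,P5] Q2=[]
t=30-31: P3@Q0 runs 1, rem=0, completes. Q0=[P1,P2] Q1=[P4,P5] Q2=[]
t=31-33: P1@Q0 runs 2, rem=0, completes. Q0=[P2] Q1=[P4,P5] Q2=[]
t=33-35: P2@Q0 runs 2, rem=0, completes. Q0=[] Q1=[P4,P5] Q2=[]
t=35-38: P4@Q1 runs 3, rem=0, completes. Q0=[] Q1=[P5] Q2=[]
t=38-44: P5@Q1 runs 6, rem=4, quantum used, demote→Q2. Q0=[] Q1=[] Q2=[P5]
t=44-48: P5@Q2 runs 4, rem=0, completes. Q0=[] Q1=[] Q2=[]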